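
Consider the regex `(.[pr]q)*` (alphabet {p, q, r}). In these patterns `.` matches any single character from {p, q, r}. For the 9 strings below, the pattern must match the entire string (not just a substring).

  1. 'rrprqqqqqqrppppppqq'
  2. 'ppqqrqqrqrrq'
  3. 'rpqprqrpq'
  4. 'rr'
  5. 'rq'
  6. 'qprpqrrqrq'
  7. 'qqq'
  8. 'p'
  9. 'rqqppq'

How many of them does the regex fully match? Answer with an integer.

2

1 → no match
2 → match
3 → match
4 → no match
5 → no match
6 → no match
7 → no match
8 → no match
9 → no match
Total matched: 2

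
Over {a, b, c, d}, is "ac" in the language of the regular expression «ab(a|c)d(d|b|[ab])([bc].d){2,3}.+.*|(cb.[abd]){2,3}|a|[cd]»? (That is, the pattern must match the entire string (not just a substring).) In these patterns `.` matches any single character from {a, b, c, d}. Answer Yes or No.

No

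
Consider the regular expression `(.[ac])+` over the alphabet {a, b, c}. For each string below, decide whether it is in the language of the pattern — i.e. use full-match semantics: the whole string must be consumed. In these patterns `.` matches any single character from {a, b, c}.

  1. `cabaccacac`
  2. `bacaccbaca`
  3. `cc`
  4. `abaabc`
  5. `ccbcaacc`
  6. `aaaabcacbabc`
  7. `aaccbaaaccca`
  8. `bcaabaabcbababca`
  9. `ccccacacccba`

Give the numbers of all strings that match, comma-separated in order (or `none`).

1. `cabaccacac` → match
2. `bacaccbaca` → match
3. `cc` → match
4. `abaabc` → no match
5. `ccbcaacc` → match
6. `aaaabcacbabc` → match
7. `aaccbaaaccca` → match
8 → no match
9. `ccccacacccba` → match

1, 2, 3, 5, 6, 7, 9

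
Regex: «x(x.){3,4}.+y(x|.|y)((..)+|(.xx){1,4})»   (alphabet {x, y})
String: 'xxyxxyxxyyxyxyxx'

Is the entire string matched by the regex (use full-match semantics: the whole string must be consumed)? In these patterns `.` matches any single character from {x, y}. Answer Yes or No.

No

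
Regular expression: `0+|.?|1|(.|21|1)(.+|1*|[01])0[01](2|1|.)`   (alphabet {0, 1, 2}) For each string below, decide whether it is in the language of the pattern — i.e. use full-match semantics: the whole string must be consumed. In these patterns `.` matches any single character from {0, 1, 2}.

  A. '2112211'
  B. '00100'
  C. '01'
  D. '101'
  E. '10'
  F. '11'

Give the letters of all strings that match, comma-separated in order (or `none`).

none

A → no match
B → no match
C → no match
D → no match
E → no match
F → no match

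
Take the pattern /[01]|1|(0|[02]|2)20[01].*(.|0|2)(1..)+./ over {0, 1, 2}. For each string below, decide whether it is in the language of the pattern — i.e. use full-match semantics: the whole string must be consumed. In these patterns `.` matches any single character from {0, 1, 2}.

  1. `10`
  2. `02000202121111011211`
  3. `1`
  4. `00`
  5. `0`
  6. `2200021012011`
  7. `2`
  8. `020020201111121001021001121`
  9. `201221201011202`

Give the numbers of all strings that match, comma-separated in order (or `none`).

2, 3, 5, 8

1. `10` → no match
2 → match
3. `1` → match
4. `00` → no match
5. `0` → match
6 → no match
7. `2` → no match
8 → match
9 → no match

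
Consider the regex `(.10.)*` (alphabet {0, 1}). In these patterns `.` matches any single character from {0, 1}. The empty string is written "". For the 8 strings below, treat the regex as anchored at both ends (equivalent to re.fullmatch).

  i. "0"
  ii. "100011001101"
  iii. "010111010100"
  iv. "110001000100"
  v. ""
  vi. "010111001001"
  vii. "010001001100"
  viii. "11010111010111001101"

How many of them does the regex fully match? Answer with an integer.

4

i. "0" → no match
ii. "100011001101" → no match
iii. "010111010100" → match
iv. "110001000100" → match
v. "" → match
vi. "010111001001" → no match
vii. "010001001100" → match
viii → no match
Total matched: 4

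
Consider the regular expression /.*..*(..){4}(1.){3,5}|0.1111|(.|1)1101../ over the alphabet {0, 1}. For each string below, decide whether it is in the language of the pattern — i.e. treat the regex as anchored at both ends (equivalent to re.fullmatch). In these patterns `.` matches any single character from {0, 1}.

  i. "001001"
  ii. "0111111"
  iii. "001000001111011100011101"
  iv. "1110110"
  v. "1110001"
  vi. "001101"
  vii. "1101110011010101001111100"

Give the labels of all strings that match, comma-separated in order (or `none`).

iv

i → no match
ii → no match
iii → no match
iv → match
v → no match
vi → no match
vii → no match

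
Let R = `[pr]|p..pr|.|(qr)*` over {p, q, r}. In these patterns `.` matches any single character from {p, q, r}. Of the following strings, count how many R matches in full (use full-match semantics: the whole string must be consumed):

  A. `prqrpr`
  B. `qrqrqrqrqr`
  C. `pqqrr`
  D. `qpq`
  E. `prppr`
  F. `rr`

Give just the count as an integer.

2

A → no match
B → match
C → no match
D → no match
E → match
F → no match
Total matched: 2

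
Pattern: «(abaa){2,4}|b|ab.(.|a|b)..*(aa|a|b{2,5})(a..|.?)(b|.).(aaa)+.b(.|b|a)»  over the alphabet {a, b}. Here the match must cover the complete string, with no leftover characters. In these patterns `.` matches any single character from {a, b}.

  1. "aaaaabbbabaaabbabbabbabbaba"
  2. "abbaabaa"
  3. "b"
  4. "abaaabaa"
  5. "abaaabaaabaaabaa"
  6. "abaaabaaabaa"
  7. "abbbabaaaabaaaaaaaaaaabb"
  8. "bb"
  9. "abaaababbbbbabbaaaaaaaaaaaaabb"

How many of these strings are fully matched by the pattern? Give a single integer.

6

1 → no match
2 → no match
3 → match
4 → match
5 → match
6 → match
7 → match
8 → no match
9 → match
Total matched: 6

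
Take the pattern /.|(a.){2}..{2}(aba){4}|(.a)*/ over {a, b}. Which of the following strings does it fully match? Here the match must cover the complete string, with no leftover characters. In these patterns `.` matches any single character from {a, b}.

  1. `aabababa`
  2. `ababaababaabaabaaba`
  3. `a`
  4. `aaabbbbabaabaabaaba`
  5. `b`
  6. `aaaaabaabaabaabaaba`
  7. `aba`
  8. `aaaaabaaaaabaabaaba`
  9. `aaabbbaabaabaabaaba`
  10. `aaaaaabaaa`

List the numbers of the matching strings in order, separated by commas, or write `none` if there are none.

1 → match
2 → match
3 → match
4 → match
5 → match
6 → match
7 → no match
8 → no match
9 → match
10 → match

1, 2, 3, 4, 5, 6, 9, 10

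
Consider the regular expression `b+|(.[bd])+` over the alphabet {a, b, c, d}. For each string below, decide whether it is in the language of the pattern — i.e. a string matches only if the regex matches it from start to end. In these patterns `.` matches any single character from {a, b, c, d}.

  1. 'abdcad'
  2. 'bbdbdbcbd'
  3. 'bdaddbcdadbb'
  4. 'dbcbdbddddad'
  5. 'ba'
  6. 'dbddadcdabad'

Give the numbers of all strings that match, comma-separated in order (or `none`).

1 → no match
2 → no match
3 → match
4 → match
5 → no match
6 → match

3, 4, 6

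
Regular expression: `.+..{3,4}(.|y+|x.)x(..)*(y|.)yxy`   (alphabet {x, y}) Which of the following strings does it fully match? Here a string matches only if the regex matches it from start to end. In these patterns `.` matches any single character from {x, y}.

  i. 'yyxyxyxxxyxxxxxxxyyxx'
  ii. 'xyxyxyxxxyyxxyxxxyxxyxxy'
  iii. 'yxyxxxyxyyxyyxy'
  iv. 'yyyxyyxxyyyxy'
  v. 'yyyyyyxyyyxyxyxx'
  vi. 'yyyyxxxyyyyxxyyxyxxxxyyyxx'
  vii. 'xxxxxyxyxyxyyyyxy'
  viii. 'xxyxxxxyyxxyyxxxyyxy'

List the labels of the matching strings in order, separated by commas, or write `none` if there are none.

i → no match — must end with 'yxy'
ii → no match — must end with 'yxy'
iii → match
iv → match
v → no match — must end with 'yxy'
vi → no match — must end with 'yxy'
vii → match
viii → match

iii, iv, vii, viii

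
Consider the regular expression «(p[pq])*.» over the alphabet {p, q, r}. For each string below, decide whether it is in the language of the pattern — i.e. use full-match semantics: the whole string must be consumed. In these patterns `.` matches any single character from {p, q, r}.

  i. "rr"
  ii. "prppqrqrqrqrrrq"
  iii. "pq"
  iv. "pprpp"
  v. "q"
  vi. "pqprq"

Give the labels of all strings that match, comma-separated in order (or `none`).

v

i → no match
ii → no match
iii → no match
iv → no match
v → match
vi → no match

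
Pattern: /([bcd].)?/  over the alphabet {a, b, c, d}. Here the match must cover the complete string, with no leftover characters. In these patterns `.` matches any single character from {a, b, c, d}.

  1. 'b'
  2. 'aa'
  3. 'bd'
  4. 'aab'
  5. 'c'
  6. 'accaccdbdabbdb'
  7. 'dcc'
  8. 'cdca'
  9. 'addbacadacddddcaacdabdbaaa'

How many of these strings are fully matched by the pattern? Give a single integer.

1 → no match
2 → no match
3 → match
4 → no match
5 → no match
6 → no match
7 → no match
8 → no match
9 → no match
Total matched: 1

1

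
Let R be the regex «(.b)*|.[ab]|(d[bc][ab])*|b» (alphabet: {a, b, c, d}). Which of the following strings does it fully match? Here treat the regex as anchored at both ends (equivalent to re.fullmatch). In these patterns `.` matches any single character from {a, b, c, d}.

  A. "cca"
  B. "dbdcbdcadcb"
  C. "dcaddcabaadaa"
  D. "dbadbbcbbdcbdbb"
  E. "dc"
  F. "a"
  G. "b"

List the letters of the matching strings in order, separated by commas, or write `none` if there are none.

G

A. "cca" → no match
B. "dbdcbdcadcb" → no match
C → no match
D → no match
E. "dc" → no match
F. "a" → no match
G. "b" → match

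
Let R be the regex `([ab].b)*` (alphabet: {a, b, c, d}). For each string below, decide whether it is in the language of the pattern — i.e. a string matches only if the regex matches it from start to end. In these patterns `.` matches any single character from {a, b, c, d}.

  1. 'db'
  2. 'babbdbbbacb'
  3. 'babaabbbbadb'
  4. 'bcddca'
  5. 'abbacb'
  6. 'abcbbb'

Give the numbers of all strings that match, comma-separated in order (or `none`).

1. 'db' → no match
2. 'babbdbbbacb' → no match
3. 'babaabbbbadb' → match
4. 'bcddca' → no match
5. 'abbacb' → match
6. 'abcbbb' → no match

3, 5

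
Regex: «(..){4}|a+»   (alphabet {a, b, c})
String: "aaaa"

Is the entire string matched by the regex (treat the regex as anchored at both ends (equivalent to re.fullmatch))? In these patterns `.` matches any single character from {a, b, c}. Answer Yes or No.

Yes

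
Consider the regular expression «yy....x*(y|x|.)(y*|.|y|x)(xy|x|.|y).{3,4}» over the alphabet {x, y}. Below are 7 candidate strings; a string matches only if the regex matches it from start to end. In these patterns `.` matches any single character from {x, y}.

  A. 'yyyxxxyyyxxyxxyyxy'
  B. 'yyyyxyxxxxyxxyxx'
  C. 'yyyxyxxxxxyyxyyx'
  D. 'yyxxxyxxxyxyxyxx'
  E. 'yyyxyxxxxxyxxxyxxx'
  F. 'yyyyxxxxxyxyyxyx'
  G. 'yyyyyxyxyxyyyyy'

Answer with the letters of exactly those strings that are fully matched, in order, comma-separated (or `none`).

B, C, D, F

A → no match
B → match
C → match
D → match
E → no match
F → match
G → no match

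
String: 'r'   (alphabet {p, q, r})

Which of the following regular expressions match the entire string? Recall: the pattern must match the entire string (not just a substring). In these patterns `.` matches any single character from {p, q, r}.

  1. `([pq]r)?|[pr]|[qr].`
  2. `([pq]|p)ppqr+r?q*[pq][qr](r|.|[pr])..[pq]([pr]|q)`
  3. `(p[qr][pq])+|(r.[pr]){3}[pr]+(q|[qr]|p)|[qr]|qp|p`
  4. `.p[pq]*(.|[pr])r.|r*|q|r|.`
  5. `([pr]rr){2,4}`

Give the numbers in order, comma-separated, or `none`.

1, 3, 4

1 → match
2 → no match
3 → match
4 → match
5 → no match — must end with 'rr'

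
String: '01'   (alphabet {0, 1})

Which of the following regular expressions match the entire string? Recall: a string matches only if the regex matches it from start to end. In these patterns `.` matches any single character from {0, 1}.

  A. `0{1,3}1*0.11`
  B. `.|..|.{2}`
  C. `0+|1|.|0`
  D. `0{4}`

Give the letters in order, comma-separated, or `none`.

B

A → no match — must end with '11'
B → match
C → no match
D → no match — must end with '0'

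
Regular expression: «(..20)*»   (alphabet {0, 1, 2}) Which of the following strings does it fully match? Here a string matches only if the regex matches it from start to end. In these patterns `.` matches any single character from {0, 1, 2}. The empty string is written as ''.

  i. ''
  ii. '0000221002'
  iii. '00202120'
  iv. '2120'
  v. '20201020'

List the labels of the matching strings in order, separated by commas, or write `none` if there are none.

i, iii, iv, v

i → match
ii → no match
iii → match
iv → match
v → match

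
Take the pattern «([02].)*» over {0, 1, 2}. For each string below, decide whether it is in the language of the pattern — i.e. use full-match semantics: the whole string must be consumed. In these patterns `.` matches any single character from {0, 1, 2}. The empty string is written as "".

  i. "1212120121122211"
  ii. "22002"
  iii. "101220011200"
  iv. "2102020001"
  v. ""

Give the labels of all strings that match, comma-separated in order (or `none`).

iv, v

i → no match
ii → no match
iii → no match
iv → match
v → match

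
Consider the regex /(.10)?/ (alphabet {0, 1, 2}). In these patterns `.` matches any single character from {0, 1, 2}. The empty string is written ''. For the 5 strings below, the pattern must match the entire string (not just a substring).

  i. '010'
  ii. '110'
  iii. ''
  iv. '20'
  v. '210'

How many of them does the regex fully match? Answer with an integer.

i → match
ii → match
iii → match
iv → no match
v → match
Total matched: 4

4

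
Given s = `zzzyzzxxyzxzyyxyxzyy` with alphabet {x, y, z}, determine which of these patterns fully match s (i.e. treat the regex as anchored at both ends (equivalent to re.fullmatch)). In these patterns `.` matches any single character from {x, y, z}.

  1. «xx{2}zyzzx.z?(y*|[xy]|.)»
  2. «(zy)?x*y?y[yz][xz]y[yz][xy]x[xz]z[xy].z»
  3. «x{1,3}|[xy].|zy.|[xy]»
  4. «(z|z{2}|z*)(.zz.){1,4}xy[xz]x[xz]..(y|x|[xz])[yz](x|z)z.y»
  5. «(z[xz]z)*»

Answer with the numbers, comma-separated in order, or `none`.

4

1 → no match — must start with `xx`
2 → no match — must end with `z`
3 → no match
4 → match
5 → no match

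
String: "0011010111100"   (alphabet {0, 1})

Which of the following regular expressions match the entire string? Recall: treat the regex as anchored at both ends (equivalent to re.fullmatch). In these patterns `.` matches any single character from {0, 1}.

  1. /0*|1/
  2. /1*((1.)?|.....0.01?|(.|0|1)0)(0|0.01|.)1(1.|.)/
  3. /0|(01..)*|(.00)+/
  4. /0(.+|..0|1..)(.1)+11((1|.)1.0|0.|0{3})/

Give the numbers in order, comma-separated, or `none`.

4

1 → no match
2 → no match
3 → no match
4 → match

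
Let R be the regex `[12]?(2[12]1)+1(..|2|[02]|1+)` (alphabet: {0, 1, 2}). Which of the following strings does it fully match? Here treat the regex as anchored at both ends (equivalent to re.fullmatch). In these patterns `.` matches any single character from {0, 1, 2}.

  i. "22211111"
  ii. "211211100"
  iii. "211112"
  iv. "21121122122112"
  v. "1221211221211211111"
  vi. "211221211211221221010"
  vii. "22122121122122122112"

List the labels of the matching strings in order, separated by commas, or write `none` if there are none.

i → match
ii → match
iii → match
iv → match
v → match
vi → no match
vii → match

i, ii, iii, iv, v, vii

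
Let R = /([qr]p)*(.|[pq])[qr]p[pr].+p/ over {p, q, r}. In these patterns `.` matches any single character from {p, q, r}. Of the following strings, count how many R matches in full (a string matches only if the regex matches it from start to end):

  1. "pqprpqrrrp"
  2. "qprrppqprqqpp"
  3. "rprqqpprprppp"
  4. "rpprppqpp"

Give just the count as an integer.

3

1 → match
2 → match
3 → no match
4 → match
Total matched: 3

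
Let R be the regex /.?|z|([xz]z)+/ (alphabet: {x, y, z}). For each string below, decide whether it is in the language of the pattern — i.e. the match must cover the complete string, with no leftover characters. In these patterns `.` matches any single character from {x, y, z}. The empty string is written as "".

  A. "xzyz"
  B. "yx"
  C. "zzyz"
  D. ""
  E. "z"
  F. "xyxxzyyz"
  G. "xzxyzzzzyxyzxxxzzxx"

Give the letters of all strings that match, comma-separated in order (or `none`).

A. "xzyz" → no match
B. "yx" → no match
C. "zzyz" → no match
D. "" → match
E. "z" → match
F. "xyxxzyyz" → no match
G → no match

D, E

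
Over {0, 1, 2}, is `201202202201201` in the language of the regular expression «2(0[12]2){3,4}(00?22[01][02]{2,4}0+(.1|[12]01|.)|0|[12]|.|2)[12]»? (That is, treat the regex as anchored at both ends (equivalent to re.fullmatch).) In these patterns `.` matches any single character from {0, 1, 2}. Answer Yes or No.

Yes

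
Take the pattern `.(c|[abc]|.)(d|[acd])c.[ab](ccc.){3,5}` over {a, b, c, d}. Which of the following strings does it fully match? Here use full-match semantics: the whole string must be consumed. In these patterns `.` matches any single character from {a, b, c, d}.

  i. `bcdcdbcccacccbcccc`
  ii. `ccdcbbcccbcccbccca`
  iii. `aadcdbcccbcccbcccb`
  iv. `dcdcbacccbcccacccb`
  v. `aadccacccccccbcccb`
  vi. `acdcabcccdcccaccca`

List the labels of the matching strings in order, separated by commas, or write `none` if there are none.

i → match
ii → match
iii → match
iv → match
v → match
vi → match

i, ii, iii, iv, v, vi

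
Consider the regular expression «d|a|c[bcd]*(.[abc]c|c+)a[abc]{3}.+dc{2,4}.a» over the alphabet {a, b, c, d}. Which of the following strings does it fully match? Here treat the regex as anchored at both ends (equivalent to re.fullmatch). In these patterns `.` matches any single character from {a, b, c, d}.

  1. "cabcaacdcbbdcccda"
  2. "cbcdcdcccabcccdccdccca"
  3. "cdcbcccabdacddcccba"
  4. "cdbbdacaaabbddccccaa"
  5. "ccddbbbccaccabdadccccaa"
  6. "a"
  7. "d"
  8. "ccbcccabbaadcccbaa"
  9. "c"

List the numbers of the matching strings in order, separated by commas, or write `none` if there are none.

1 → no match
2 → match
3 → no match
4 → match
5 → match
6. "a" → match
7. "d" → match
8 → no match
9. "c" → no match

2, 4, 5, 6, 7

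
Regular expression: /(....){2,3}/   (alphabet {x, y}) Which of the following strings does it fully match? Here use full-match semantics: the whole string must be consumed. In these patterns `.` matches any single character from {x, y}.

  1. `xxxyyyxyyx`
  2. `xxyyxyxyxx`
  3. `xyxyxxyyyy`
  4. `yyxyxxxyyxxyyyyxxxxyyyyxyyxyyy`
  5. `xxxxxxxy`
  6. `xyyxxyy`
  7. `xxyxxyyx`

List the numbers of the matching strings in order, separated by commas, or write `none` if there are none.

5, 7

1. `xxxyyyxyyx` → no match
2. `xxyyxyxyxx` → no match
3. `xyxyxxyyyy` → no match
4 → no match
5. `xxxxxxxy` → match
6. `xyyxxyy` → no match
7. `xxyxxyyx` → match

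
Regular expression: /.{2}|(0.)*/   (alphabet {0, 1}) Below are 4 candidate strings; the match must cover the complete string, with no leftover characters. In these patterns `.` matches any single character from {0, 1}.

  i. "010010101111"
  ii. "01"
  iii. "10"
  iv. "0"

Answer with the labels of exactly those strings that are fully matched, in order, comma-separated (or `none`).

ii, iii

i → no match
ii → match
iii → match
iv → no match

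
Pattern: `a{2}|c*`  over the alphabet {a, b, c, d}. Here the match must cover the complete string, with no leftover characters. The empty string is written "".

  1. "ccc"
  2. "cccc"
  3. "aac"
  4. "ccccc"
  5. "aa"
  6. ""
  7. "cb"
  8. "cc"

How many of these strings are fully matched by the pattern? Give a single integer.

1 → match
2 → match
3 → no match
4 → match
5 → match
6 → match
7 → no match
8 → match
Total matched: 6

6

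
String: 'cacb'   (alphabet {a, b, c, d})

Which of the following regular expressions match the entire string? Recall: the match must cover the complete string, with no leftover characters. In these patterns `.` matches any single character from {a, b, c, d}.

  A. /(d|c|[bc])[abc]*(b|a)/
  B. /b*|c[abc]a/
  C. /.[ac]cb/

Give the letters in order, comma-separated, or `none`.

A, C

A → match
B → no match
C → match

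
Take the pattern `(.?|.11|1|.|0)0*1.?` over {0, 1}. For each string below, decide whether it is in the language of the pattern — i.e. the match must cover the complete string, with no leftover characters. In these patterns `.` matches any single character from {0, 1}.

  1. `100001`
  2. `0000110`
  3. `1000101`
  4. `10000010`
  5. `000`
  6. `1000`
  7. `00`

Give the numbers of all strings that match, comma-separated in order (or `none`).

1, 4

1 → match
2 → no match
3 → no match
4 → match
5 → no match
6 → no match
7 → no match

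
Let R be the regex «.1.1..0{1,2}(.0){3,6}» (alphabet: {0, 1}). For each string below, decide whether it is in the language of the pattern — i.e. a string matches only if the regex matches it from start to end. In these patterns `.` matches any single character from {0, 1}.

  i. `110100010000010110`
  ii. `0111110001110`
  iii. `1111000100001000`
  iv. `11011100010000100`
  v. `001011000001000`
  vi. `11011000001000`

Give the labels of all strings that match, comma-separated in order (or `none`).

i → no match
ii → no match
iii → no match
iv → no match
v → no match
vi → match

vi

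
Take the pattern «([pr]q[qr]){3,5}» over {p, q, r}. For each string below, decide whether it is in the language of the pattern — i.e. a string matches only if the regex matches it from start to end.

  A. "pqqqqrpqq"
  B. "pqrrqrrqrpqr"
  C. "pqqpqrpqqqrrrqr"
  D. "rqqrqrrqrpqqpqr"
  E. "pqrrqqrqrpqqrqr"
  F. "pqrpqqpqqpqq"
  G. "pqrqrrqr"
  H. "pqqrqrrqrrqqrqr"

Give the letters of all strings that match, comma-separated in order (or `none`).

A → no match
B → match
C → no match
D → match
E → match
F → match
G → no match
H → match

B, D, E, F, H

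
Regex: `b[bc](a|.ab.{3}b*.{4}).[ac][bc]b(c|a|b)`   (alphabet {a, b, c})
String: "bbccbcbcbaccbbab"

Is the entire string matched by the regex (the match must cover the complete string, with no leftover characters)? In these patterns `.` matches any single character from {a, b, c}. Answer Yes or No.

No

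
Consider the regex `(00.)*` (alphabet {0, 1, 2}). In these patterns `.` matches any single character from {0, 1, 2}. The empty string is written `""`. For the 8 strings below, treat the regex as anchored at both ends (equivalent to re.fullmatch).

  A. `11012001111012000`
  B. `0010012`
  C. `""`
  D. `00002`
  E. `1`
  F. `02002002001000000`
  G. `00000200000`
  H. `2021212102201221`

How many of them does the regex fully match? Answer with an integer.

1

A → no match
B. `0010012` → no match
C. `""` → match
D. `00002` → no match
E. `1` → no match
F → no match
G. `00000200000` → no match
H → no match
Total matched: 1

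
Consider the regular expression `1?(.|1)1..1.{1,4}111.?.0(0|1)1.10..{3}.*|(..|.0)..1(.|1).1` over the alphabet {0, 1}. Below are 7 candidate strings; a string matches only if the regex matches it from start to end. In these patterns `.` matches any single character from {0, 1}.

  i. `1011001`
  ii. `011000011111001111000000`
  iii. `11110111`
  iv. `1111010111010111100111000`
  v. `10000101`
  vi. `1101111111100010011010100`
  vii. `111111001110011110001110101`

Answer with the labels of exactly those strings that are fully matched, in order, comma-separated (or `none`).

iv, vii

i → no match
ii → no match
iii → no match
iv → match
v → no match
vi → no match
vii → match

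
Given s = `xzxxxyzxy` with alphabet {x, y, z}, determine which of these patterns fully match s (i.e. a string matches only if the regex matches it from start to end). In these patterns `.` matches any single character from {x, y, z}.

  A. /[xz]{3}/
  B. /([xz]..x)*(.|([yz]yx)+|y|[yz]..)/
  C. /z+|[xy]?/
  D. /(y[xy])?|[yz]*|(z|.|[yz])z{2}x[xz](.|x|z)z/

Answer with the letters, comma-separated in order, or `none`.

A → no match
B → match
C → no match
D → no match

B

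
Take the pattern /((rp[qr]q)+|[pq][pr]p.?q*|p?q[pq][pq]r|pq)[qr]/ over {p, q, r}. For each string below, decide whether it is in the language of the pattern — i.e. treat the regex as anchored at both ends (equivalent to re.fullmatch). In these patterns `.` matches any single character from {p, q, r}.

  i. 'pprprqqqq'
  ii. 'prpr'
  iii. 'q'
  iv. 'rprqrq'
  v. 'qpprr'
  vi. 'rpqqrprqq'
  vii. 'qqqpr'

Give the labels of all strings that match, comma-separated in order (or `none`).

ii, v, vi

i → no match
ii → match
iii → no match
iv → no match
v → match
vi → match
vii → no match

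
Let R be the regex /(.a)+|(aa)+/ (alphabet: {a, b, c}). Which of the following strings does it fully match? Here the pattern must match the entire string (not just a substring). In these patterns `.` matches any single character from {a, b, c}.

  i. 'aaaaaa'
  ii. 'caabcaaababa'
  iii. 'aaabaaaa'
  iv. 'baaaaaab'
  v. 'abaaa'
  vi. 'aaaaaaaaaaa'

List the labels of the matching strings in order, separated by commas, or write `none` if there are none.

i

i → match
ii → no match
iii → no match
iv → no match
v → no match
vi → no match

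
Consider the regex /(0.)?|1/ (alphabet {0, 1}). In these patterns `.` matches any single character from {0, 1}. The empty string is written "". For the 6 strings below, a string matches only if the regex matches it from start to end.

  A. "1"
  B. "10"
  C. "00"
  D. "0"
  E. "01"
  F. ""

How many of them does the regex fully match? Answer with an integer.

4

A. "1" → match
B. "10" → no match
C. "00" → match
D. "0" → no match
E. "01" → match
F. "" → match
Total matched: 4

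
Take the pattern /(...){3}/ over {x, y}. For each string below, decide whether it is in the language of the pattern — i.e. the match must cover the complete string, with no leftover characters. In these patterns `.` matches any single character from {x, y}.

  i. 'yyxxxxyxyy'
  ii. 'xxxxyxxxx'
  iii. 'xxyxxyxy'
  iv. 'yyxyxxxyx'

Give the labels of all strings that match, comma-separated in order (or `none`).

ii, iv

i. 'yyxxxxyxyy' → no match
ii. 'xxxxyxxxx' → match
iii. 'xxyxxyxy' → no match
iv. 'yyxyxxxyx' → match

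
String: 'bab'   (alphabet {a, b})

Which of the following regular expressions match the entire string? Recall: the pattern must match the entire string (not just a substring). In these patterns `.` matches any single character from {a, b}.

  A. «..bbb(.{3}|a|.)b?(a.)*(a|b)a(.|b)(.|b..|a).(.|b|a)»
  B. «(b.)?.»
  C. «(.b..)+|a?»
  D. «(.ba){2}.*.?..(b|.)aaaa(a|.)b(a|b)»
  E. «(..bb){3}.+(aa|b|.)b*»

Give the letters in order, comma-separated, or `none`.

B

A → no match
B → match
C → no match
D → no match
E → no match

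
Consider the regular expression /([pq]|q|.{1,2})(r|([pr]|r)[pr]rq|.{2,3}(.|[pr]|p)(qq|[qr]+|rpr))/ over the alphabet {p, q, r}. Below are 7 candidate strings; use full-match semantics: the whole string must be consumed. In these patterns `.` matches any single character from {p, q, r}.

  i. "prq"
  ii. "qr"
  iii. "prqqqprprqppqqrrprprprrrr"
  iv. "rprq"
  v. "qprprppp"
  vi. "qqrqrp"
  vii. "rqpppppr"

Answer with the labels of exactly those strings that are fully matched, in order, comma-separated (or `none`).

i. "prq" → no match
ii. "qr" → match
iii → no match
iv. "rprq" → no match
v. "qprprppp" → no match
vi. "qqrqrp" → no match
vii. "rqpppppr" → no match

ii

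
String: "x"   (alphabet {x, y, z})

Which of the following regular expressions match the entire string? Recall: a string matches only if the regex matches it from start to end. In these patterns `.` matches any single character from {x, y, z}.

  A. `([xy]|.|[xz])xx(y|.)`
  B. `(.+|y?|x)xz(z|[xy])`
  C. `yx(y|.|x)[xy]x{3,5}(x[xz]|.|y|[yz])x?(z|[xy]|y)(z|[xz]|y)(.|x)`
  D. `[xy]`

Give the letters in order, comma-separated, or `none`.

A → no match
B → no match
C → no match — must start with "yx"
D → match

D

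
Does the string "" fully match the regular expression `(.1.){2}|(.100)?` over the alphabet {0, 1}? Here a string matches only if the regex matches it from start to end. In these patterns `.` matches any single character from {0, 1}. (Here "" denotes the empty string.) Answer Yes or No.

Yes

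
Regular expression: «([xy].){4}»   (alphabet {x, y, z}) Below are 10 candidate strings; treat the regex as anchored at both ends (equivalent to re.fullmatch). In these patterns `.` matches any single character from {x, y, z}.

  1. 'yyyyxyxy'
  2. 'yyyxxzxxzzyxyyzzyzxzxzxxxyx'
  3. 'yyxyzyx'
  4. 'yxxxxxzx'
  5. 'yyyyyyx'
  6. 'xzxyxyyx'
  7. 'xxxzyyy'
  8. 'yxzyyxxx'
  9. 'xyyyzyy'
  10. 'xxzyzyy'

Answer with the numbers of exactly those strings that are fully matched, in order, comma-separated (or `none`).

1, 6

1 → match
2 → no match
3 → no match
4 → no match
5 → no match
6 → match
7 → no match
8 → no match
9 → no match
10 → no match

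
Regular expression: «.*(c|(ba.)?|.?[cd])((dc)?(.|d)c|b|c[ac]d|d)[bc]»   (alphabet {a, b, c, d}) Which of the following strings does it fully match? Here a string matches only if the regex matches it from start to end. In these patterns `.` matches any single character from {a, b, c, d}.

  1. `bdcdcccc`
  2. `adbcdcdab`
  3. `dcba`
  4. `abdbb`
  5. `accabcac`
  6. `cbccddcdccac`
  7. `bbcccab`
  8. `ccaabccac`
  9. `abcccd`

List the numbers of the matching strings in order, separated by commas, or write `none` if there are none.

1 → match
2 → no match
3 → no match
4 → match
5 → no match
6 → no match
7 → no match
8 → no match
9 → no match

1, 4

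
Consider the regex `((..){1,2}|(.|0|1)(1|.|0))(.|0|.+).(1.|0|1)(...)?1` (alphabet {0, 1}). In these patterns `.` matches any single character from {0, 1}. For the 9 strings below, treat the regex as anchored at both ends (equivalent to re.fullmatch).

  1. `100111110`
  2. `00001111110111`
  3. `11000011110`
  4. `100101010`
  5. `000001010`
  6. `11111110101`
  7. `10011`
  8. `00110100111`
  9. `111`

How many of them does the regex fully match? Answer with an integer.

1. `100111110` → no match — must end with `1`
2 → match
3. `11000011110` → no match — must end with `1`
4. `100101010` → no match — must end with `1`
5. `000001010` → no match — must end with `1`
6. `11111110101` → match
7. `10011` → no match
8. `00110100111` → match
9. `111` → no match
Total matched: 3

3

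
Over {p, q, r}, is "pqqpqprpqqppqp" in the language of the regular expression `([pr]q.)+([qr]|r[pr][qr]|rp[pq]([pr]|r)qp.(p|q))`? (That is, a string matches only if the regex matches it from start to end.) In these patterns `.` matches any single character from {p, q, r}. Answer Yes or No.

No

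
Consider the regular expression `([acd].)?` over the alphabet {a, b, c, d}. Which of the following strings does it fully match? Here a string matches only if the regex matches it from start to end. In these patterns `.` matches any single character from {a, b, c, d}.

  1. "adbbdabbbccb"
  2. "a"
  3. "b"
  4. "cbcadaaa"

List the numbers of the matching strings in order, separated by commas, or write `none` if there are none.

none

1 → no match
2 → no match
3 → no match
4 → no match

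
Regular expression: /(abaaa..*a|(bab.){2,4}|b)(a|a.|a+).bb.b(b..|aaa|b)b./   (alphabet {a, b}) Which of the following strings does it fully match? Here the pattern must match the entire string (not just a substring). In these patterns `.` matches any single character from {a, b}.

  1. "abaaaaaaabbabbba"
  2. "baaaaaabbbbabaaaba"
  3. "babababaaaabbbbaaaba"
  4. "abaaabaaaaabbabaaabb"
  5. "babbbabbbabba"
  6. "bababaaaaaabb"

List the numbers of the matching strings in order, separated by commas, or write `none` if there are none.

1 → match
2 → no match
3 → match
4 → match
5 → no match
6 → no match

1, 3, 4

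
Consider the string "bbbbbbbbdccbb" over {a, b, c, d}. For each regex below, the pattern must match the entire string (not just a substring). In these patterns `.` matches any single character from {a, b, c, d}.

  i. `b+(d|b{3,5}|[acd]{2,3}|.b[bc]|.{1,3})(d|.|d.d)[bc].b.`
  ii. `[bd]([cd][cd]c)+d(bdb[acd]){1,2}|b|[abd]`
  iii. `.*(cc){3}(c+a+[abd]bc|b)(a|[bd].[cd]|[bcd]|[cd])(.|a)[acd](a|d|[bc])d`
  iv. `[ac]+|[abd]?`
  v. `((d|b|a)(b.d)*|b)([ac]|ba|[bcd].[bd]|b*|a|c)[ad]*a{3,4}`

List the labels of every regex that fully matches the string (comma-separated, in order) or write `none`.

i → match
ii → no match
iii → no match — must end with "d"
iv → no match
v → no match — must end with "a"

i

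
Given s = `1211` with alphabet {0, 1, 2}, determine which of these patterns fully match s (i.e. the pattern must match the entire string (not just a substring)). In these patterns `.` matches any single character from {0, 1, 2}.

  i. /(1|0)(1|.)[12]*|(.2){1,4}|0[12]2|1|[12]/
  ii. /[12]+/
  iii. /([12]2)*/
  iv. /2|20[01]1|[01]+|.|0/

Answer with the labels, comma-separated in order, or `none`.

i → match
ii → match
iii → no match
iv → no match

i, ii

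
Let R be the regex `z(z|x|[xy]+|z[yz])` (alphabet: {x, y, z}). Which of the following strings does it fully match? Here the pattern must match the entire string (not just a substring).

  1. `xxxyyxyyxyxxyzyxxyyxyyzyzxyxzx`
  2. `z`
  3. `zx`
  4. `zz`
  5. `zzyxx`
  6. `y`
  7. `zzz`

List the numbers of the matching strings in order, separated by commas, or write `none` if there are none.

3, 4, 7

1 → no match — must start with `z`
2 → no match
3 → match
4 → match
5 → no match
6 → no match — must start with `z`
7 → match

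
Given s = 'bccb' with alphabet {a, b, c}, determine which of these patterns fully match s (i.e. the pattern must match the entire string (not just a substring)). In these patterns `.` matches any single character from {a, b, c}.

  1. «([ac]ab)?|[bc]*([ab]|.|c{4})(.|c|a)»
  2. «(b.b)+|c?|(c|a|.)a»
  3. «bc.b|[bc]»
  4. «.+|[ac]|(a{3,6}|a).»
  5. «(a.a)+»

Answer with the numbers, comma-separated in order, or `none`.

1 → match
2 → no match
3 → match
4 → match
5 → no match — must start with 'a'

1, 3, 4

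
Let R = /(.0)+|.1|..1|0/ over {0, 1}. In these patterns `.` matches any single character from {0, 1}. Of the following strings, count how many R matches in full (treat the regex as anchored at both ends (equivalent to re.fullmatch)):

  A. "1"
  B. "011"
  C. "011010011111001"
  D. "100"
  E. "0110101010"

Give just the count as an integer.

1

A → no match
B → match
C → no match
D → no match
E → no match
Total matched: 1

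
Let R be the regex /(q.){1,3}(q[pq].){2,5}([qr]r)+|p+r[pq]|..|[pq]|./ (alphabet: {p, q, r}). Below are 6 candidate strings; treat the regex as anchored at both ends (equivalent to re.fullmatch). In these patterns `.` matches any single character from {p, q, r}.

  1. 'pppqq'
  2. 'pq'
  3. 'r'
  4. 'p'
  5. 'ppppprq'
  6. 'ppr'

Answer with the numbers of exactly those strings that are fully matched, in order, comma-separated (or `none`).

2, 3, 4, 5

1 → no match
2 → match
3 → match
4 → match
5 → match
6 → no match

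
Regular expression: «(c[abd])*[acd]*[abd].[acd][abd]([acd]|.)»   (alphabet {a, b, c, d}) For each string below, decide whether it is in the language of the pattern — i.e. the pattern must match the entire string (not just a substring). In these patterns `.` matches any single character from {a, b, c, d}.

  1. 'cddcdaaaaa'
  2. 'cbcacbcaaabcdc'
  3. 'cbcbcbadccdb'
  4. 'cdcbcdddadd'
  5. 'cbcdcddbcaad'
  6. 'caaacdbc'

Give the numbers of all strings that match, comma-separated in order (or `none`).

1 → match
2 → match
3 → match
4 → match
5 → match
6 → match

1, 2, 3, 4, 5, 6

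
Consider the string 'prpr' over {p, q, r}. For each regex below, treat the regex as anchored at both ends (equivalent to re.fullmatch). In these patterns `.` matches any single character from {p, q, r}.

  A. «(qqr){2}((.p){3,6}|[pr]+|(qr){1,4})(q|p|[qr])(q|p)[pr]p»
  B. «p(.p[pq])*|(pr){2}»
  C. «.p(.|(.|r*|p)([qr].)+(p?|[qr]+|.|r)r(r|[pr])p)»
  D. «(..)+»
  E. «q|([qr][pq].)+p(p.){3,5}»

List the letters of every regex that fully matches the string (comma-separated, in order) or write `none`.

A → no match — must start with 'qqr'
B → match
C → no match
D → match
E → no match

B, D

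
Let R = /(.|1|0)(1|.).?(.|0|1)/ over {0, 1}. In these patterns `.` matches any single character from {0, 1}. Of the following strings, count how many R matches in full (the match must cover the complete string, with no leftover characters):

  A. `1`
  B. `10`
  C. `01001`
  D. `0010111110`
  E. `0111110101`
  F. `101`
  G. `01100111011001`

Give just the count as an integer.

1

A → no match
B → no match
C → no match
D → no match
E → no match
F → match
G → no match
Total matched: 1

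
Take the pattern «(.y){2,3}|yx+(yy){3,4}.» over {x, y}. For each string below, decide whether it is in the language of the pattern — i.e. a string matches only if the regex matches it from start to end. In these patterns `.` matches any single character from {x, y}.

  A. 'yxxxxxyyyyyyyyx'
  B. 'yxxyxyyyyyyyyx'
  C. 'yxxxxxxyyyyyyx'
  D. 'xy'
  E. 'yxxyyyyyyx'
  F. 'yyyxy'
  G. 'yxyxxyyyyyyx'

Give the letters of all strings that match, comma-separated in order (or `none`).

A, C, E

A → match
B → no match
C → match
D → no match
E → match
F → no match
G → no match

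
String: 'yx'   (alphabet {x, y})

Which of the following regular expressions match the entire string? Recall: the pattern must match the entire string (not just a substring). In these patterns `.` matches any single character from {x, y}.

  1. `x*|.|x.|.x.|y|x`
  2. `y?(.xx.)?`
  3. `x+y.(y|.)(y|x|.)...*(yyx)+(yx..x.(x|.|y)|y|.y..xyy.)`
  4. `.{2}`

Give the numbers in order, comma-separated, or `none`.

1 → no match
2 → no match
3 → no match — must start with 'x'
4 → match

4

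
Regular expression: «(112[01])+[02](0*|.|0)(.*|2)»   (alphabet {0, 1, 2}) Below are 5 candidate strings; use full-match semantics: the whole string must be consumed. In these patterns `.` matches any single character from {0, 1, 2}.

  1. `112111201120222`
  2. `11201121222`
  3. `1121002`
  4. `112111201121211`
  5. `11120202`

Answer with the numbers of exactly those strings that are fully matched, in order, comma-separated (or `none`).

1 → match
2. `11201121222` → match
3. `1121002` → match
4 → match
5. `11120202` → no match — must start with `112`

1, 2, 3, 4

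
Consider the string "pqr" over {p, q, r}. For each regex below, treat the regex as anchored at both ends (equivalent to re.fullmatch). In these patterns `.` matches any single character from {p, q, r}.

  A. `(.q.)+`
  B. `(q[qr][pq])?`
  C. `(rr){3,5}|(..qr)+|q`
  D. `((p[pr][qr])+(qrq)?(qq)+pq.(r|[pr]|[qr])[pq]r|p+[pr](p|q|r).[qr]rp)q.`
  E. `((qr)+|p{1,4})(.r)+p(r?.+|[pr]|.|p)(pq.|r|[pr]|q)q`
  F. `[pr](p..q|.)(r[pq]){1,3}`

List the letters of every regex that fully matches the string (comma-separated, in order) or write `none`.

A → match
B → no match
C → no match
D → no match
E → no match — must end with "q"
F → no match

A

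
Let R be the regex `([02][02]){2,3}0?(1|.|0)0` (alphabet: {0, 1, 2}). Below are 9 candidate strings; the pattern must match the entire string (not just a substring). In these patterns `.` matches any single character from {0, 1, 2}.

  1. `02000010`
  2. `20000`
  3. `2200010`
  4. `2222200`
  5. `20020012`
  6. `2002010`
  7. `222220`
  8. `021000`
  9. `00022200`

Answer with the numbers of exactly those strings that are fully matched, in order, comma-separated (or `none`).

1. `02000010` → match
2. `20000` → no match
3. `2200010` → match
4. `2222200` → no match
5. `20020012` → no match — must end with `0`
6. `2002010` → match
7. `222220` → match
8. `021000` → no match
9. `00022200` → match

1, 3, 6, 7, 9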